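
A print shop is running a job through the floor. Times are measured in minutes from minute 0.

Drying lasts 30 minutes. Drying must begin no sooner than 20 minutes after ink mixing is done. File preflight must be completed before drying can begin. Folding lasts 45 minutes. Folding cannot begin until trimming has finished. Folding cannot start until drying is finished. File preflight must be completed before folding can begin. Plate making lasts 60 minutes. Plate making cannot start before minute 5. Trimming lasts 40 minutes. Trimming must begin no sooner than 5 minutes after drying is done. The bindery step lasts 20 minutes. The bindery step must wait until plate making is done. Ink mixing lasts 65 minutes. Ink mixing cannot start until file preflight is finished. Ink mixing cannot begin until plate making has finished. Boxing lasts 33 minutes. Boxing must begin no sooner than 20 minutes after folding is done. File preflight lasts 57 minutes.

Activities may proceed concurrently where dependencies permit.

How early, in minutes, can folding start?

After its own release at minute 5, plate making can start at minute 5 and finishes at minute 65.
Nothing blocks file preflight, so it runs from minute 0 to minute 57.
Ink mixing has to wait for file preflight (finishes minute 57); plate making (finishes minute 65). The latest of these is minute 65, so ink mixing runs minute 65 to 65 + 65 = minute 130.
Drying cannot start until ink mixing (finishes minute 130, plus 20-minute gap → minute 150); file preflight (finishes minute 57). The controlling bound is minute 150, so drying finishes at 150 + 30 = minute 180.
Trimming waits on drying (finishes minute 180, plus 5-minute gap → minute 185), so it starts at minute 185 and finishes at 185 + 40 = minute 225.
Folding waits on trimming (finishes minute 225); drying (finishes minute 180); file preflight (finishes minute 57). The latest of these is minute 225, which is the earliest folding can start.

225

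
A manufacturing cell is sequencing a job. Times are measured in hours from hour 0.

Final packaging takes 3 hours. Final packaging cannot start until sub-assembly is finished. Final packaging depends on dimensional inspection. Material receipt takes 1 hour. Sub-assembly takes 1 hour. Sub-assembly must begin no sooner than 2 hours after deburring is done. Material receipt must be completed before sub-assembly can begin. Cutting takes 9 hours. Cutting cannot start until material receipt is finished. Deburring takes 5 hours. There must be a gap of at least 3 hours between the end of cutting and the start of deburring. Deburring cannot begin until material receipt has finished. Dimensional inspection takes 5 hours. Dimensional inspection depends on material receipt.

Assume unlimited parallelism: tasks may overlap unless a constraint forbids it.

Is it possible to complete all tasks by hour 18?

No

Material receipt has no prerequisites, so it starts at hour 0 and finishes at hour 1.
Dimensional inspection cannot begin until material receipt (finishes hour 1). It runs from hour 1 to 1 + 5 = hour 6.
Cutting cannot begin until material receipt (finishes hour 1). It runs from hour 1 to 1 + 9 = hour 10.
For deburring: cutting (finishes hour 10, plus 3-hour gap → hour 13); material receipt (finishes hour 1). Taking the maximum gives a start of hour 13, and it finishes at 13 + 5 = hour 18.
For sub-assembly: deburring (finishes hour 18, plus 2-hour gap → hour 20); material receipt (finishes hour 1). Taking the maximum gives a start of hour 20, and it finishes at 20 + 1 = hour 21.
Final packaging needs all of sub-assembly (finishes hour 21); dimensional inspection (finishes hour 6). That puts its earliest start at hour 21; it finishes at 21 + 3 = hour 24.
The earliest everything can be done is hour 24, which is after the deadline of 18, so it is not possible.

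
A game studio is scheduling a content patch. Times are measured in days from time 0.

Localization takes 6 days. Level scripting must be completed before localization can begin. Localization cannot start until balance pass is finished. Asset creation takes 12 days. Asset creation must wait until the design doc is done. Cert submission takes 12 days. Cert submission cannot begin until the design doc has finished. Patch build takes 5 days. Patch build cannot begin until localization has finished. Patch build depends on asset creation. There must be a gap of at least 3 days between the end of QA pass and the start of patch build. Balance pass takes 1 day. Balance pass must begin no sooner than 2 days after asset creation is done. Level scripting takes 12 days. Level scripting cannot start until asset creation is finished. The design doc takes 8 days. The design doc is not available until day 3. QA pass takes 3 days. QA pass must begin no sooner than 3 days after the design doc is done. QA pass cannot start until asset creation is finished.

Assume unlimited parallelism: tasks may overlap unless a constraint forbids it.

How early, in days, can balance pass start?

The design doc cannot begin until its own release at day 3. It runs from day 3 to 3 + 8 = day 11.
After the design doc (finishes day 11), asset creation can start at day 11 and finishes at day 23.
Balance pass waits on asset creation (finishes day 23, plus 2-day gap → day 25), so the earliest it can start is day 25.

25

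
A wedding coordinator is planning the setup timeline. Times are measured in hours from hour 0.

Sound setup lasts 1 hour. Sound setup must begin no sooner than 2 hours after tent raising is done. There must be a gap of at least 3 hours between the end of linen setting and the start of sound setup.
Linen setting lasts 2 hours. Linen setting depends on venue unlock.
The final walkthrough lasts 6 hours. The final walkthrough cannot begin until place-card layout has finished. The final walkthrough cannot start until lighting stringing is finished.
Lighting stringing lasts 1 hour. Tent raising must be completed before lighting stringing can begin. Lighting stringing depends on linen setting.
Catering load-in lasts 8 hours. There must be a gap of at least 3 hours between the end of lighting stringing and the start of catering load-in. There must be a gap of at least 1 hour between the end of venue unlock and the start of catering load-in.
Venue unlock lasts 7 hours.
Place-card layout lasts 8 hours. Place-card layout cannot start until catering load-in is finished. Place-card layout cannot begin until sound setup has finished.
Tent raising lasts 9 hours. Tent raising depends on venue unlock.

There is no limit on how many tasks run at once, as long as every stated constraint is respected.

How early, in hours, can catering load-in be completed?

28

Venue unlock has no prerequisites, so it starts at hour 0 and finishes at hour 7.
Linen setting waits on venue unlock (finishes hour 7), so it starts at hour 7 and finishes at 7 + 2 = hour 9.
Tent raising waits on venue unlock (finishes hour 7), so it starts at hour 7 and finishes at 7 + 9 = hour 16.
For lighting stringing: tent raising (finishes hour 16); linen setting (finishes hour 9). Taking the maximum gives a start of hour 16, and it finishes at 16 + 1 = hour 17.
Catering load-in has to wait for lighting stringing (finishes hour 17, plus 3-hour gap → hour 20); venue unlock (finishes hour 7, plus 1-hour gap → hour 8). The latest of these is hour 20, so catering load-in runs hour 20 to 20 + 8 = hour 28.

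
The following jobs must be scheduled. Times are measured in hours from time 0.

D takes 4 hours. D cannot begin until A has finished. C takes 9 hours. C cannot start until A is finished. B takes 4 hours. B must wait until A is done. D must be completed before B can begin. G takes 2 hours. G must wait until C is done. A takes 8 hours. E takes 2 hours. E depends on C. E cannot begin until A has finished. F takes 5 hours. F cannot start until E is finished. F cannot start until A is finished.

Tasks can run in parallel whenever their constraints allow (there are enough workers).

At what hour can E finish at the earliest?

Nothing blocks A, so it runs from hour 0 to hour 8.
C cannot begin until A (finishes hour 8). It runs from hour 8 to 8 + 9 = hour 17.
E has to wait for C (finishes hour 17); A (finishes hour 8). The latest of these is hour 17, so E runs hour 17 to 17 + 2 = hour 19.

19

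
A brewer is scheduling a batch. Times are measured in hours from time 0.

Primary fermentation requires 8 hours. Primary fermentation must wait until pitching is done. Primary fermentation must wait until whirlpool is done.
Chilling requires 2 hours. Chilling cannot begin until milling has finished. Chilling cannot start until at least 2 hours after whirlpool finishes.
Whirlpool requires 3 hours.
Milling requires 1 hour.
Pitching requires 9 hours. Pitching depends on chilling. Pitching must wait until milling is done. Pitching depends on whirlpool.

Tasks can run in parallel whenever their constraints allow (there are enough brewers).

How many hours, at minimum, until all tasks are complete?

24

Whirlpool has no prerequisites, so it starts at hour 0 and finishes at hour 3.
Milling has no prerequisites, so it starts at hour 0 and finishes at hour 1.
Chilling needs all of milling (finishes hour 1); whirlpool (finishes hour 3, plus 2-hour gap → hour 5). That puts its earliest start at hour 5; it finishes at 5 + 2 = hour 7.
Pitching needs all of chilling (finishes hour 7); milling (finishes hour 1); whirlpool (finishes hour 3). That puts its earliest start at hour 7; it finishes at 7 + 9 = hour 16.
For primary fermentation: pitching (finishes hour 16); whirlpool (finishes hour 3). Taking the maximum gives a start of hour 16, and it finishes at 16 + 8 = hour 24.
All tasks are finished once the last one completes. Finish times: Milling at 1, Whirlpool at 3, Chilling at 7, Pitching at 16, Primary fermentation at 24. The latest is hour 24.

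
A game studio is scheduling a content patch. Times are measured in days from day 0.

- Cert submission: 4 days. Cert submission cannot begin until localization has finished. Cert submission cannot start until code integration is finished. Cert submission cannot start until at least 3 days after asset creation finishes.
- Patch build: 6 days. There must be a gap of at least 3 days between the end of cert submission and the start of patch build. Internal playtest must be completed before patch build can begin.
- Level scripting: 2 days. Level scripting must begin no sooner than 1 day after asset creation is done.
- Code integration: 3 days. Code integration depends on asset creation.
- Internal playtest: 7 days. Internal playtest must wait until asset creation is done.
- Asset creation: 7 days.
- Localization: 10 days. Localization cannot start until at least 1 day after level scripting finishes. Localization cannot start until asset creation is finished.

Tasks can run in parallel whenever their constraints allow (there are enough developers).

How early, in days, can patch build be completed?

Asset creation has no prerequisites, so it starts at day 0 and finishes at day 7.
Internal playtest waits on asset creation (finishes day 7), so it starts at day 7 and finishes at 7 + 7 = day 14.
Code integration cannot begin until asset creation (finishes day 7). It runs from day 7 to 7 + 3 = day 10.
Level scripting waits on asset creation (finishes day 7, plus 1-day gap → day 8), so it starts at day 8 and finishes at 8 + 2 = day 10.
Localization needs all of level scripting (finishes day 10, plus 1-day gap → day 11); asset creation (finishes day 7). That puts its earliest start at day 11; it finishes at 11 + 10 = day 21.
For cert submission: localization (finishes day 21); code integration (finishes day 10); asset creation (finishes day 7, plus 3-day gap → day 10). Taking the maximum gives a start of day 21, and it finishes at 21 + 4 = day 25.
Patch build needs all of cert submission (finishes day 25, plus 3-day gap → day 28); internal playtest (finishes day 14). That puts its earliest start at day 28; it finishes at 28 + 6 = day 34.

34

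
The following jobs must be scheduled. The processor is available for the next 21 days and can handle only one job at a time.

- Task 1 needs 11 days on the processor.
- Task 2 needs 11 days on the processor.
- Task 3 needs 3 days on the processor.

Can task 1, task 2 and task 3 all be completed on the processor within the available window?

Running back to back, the jobs need 11 + 11 + 3 = 25 days on the processor.
Since 25 > 21, they cannot all fit.

No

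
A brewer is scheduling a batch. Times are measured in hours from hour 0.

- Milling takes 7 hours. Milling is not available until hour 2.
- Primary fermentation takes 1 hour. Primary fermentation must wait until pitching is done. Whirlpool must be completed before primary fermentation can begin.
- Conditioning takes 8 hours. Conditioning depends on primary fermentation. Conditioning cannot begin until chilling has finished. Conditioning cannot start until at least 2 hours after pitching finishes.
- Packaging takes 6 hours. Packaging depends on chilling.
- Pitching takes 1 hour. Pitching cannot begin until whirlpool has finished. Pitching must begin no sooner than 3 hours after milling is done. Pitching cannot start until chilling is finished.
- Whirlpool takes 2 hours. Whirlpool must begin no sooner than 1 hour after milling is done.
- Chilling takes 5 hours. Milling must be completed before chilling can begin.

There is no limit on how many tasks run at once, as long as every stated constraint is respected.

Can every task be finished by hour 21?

Milling waits on its own release at hour 2, so it starts at hour 2 and finishes at 2 + 7 = hour 9.
After milling (finishes hour 9), chilling can start at hour 9 and finishes at hour 14.
Packaging cannot begin until chilling (finishes hour 14). It runs from hour 14 to 14 + 6 = hour 20.
Whirlpool waits on milling (finishes hour 9, plus 1-hour gap → hour 10), so it starts at hour 10 and finishes at 10 + 2 = hour 12.
Pitching has to wait for whirlpool (finishes hour 12); milling (finishes hour 9, plus 3-hour gap → hour 12); chilling (finishes hour 14). The latest of these is hour 14, so pitching runs hour 14 to 14 + 1 = hour 15.
Primary fermentation has to wait for pitching (finishes hour 15); whirlpool (finishes hour 12). The latest of these is hour 15, so primary fermentation runs hour 15 to 15 + 1 = hour 16.
Conditioning has to wait for primary fermentation (finishes hour 16); chilling (finishes hour 14); pitching (finishes hour 15, plus 2-hour gap → hour 17). The latest of these is hour 17, so conditioning runs hour 17 to 17 + 8 = hour 25.
The earliest everything can be done is hour 25, which is after the deadline of 21, so it is not possible.

No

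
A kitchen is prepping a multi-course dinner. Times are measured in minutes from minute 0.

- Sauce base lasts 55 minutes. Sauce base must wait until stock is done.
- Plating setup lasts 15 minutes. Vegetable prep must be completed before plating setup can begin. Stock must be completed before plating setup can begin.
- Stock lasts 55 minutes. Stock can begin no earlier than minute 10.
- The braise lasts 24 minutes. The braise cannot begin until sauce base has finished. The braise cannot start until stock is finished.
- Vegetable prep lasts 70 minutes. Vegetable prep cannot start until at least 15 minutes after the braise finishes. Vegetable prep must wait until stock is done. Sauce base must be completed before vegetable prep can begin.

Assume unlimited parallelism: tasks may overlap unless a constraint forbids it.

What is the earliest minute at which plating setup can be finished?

244

After its own release at minute 10, stock can start at minute 10 and finishes at minute 65.
Sauce base waits on stock (finishes minute 65), so it starts at minute 65 and finishes at 65 + 55 = minute 120.
The braise cannot start until sauce base (finishes minute 120); stock (finishes minute 65). The controlling bound is minute 120, so the braise finishes at 120 + 24 = minute 144.
Vegetable prep has to wait for the braise (finishes minute 144, plus 15-minute gap → minute 159); stock (finishes minute 65); sauce base (finishes minute 120). The latest of these is minute 159, so vegetable prep runs minute 159 to 159 + 70 = minute 229.
Plating setup has to wait for vegetable prep (finishes minute 229); stock (finishes minute 65). The latest of these is minute 229, so plating setup runs minute 229 to 229 + 15 = minute 244.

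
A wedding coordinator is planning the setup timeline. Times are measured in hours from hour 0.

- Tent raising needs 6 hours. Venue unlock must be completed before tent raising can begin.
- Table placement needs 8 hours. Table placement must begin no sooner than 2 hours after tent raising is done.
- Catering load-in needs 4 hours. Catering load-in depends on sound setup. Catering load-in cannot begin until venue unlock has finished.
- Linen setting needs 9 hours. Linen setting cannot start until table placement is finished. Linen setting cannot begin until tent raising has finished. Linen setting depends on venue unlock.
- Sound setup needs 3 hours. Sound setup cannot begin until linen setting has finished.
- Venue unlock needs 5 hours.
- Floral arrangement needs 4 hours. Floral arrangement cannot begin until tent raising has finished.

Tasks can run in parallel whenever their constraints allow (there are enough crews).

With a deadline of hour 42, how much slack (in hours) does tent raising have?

Nothing blocks venue unlock, so it runs from hour 0 to hour 5.
Tent raising waits on venue unlock (finishes hour 5), so it starts at hour 5 and finishes at 5 + 6 = hour 11.

Working backward from the deadline:
Catering load-in must finish by hour 42; it takes 4 hours, so it must start by 42 − 4 = hour 38.
Since catering load-in (must start by hour 38) depends on it, sound setup must finish by hour 38. Backing off its 3-hour duration gives a latest start of hour 35.
Linen setting has to be done before sound setup (must start by hour 35). That means finishing by hour 35, i.e. starting by 35 − 9 = hour 26.
Table placement feeds into linen setting (must start by hour 26); so table placement must finish by hour 26 and therefore start by hour 18.
Floral arrangement must finish by hour 42; it takes 4 hours, so it must start by 42 − 4 = hour 38.
Tent raising feeds table placement (must start by hour 18, minus 2-hour gap → hour 16); linen setting (must start by hour 26); floral arrangement (must start by hour 38). Taking the minimum, tent raising must finish by hour 16 and start by 16 − 6 = hour 10.
So tent raising can start as early as hour 5 and as late as hour 10, giving 10 − 5 = 5 hours of slack.

5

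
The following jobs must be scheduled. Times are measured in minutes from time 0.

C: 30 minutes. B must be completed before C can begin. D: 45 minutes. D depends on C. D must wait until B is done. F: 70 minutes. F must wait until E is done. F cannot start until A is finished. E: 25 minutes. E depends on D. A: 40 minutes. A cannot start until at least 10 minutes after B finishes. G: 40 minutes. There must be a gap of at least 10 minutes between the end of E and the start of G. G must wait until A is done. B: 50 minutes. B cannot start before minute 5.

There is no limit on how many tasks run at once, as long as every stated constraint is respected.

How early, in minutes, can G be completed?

205

B waits on its own release at minute 5, so it starts at minute 5 and finishes at 5 + 50 = minute 55.
C cannot begin until B (finishes minute 55). It runs from minute 55 to 55 + 30 = minute 85.
D cannot start until C (finishes minute 85); B (finishes minute 55). The controlling bound is minute 85, so D finishes at 85 + 45 = minute 130.
E cannot begin until D (finishes minute 130). It runs from minute 130 to 130 + 25 = minute 155.
A cannot begin until B (finishes minute 55, plus 10-minute gap → minute 65). It runs from minute 65 to 65 + 40 = minute 105.
G needs all of E (finishes minute 155, plus 10-minute gap → minute 165); A (finishes minute 105). That puts its earliest start at minute 165; it finishes at 165 + 40 = minute 205.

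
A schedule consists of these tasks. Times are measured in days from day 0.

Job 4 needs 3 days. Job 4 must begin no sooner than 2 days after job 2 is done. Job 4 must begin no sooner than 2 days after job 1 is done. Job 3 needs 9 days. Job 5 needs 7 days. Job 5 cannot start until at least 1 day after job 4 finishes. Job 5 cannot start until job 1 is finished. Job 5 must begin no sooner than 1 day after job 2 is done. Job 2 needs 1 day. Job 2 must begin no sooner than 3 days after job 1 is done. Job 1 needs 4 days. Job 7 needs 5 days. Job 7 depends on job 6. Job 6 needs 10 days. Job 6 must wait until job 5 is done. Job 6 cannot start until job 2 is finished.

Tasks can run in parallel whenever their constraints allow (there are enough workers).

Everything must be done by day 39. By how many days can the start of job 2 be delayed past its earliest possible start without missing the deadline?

3

Job 1 has no prerequisites, so it starts at day 0 and finishes at day 4.
Job 2 cannot begin until job 1 (finishes day 4, plus 3-day gap → day 7). It runs from day 7 to 7 + 1 = day 8.

Working backward from the deadline:
Job 7 must finish by day 39; it takes 5 days, so it must start by 39 − 5 = day 34.
Job 6 has to be done before job 7 (must start by day 34). That means finishing by day 34, i.e. starting by 34 − 10 = day 24.
Job 5 must finish before job 6 (must start by day 24). With a 7-day duration, job 5 must start by 24 − 7 = day 17.
Job 4 has to be done before job 5 (must start by day 17, minus 1-day gap → day 16). That means finishing by day 16, i.e. starting by 16 − 3 = day 13.
Job 2 has several dependents: job 4 (must start by day 13, minus 2-day gap → day 11); job 5 (must start by day 17, minus 1-day gap → day 16); job 6 (must start by day 24). The earliest of those limits is day 11, so job 2 must start by 11 − 1 = day 10.
So job 2 can start as early as day 7 and as late as day 10, giving 10 − 7 = 3 days of slack.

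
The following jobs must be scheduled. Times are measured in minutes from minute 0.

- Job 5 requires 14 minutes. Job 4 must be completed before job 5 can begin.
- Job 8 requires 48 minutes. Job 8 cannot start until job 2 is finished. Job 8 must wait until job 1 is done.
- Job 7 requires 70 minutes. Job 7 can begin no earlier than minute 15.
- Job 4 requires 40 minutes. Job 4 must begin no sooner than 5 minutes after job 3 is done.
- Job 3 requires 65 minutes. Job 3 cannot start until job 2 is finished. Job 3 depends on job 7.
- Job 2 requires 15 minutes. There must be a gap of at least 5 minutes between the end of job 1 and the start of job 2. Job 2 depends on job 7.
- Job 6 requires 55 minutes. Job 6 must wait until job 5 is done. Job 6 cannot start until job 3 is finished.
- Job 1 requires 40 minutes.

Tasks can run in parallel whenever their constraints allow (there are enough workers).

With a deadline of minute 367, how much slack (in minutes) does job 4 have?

88

After its own release at minute 15, job 7 can start at minute 15 and finishes at minute 85.
Job 1 has no prerequisites, so it starts at minute 0 and finishes at minute 40.
Job 2 needs all of job 1 (finishes minute 40, plus 5-minute gap → minute 45); job 7 (finishes minute 85). That puts its earliest start at minute 85; it finishes at 85 + 15 = minute 100.
Job 3 cannot start until job 2 (finishes minute 100); job 7 (finishes minute 85). The controlling bound is minute 100, so job 3 finishes at 100 + 65 = minute 165.
Job 4 cannot begin until job 3 (finishes minute 165, plus 5-minute gap → minute 170). It runs from minute 170 to 170 + 40 = minute 210.

Working backward from the deadline:
Nothing follows job 6; the deadline of minute 367 is its only limit. It must start by 367 − 55 = minute 312.
Job 5 has to be done before job 6 (must start by minute 312). That means finishing by minute 312, i.e. starting by 312 − 14 = minute 298.
Job 4 must finish before job 5 (must start by minute 298). With a 40-minute duration, job 4 must start by 298 − 40 = minute 258.
So job 4 can start as early as minute 170 and as late as minute 258, giving 258 − 170 = 88 minutes of slack.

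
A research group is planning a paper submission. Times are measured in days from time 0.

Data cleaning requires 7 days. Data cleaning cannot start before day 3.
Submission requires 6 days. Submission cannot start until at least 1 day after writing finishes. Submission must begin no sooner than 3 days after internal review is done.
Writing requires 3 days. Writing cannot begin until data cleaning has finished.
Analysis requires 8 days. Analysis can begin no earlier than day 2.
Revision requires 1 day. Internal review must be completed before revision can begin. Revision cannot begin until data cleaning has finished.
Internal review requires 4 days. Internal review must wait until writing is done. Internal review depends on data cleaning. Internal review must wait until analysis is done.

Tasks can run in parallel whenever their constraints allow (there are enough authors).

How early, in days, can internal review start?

13

Analysis cannot begin until its own release at day 2. It runs from day 2 to 2 + 8 = day 10.
Data cleaning cannot begin until its own release at day 3. It runs from day 3 to 3 + 7 = day 10.
After data cleaning (finishes day 10), writing can start at day 10 and finishes at day 13.
Internal review waits on writing (finishes day 13); data cleaning (finishes day 10); analysis (finishes day 10). The latest of these is day 13, which is the earliest internal review can start.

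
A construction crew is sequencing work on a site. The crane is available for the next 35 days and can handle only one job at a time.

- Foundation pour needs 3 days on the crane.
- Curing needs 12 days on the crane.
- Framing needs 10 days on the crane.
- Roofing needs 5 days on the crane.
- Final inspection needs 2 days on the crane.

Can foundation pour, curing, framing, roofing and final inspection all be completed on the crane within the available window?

Running back to back, the jobs need 3 + 12 + 10 + 5 + 2 = 32 days on the crane.
Since 32 ≤ 35, they fit within the window.

Yes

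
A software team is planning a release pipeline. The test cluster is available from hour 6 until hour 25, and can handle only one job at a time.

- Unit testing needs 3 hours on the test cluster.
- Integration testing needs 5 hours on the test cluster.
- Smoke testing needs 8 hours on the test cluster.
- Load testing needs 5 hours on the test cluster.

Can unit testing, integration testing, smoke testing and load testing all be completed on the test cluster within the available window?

The test cluster window is 25 − 6 = 19 hours.
Running back to back, the jobs need 3 + 5 + 8 + 5 = 21 hours on the test cluster.
Since 21 > 19, they cannot all fit.

No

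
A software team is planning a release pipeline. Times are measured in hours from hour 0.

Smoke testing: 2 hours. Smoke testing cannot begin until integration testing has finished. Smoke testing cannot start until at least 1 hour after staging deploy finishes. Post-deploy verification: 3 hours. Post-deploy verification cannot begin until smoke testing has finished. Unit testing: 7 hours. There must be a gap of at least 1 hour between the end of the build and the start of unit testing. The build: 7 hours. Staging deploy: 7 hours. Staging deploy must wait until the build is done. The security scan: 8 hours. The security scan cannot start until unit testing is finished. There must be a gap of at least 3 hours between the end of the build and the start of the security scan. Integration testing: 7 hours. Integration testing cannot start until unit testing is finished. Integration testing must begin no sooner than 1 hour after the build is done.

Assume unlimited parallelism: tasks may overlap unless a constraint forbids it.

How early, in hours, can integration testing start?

15

The build can start immediately at hour 0; it finishes at hour 7.
After the build (finishes hour 7, plus 1-hour gap → hour 8), unit testing can start at hour 8 and finishes at hour 15.
Integration testing waits on unit testing (finishes hour 15); the build (finishes hour 7, plus 1-hour gap → hour 8). The latest of these is hour 15, which is the earliest integration testing can start.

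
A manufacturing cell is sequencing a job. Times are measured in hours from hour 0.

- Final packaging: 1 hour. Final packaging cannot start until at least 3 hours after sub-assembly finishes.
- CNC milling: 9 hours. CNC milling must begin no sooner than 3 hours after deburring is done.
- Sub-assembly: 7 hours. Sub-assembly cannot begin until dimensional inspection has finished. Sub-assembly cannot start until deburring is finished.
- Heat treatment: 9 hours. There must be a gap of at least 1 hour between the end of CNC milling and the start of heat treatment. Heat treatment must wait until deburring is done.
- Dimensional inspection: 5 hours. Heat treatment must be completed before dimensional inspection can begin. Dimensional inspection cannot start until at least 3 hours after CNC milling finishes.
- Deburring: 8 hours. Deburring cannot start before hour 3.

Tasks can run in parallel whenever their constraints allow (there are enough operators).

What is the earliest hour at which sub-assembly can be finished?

Deburring waits on its own release at hour 3, so it starts at hour 3 and finishes at 3 + 8 = hour 11.
CNC milling waits on deburring (finishes hour 11, plus 3-hour gap → hour 14), so it starts at hour 14 and finishes at 14 + 9 = hour 23.
Heat treatment needs all of CNC milling (finishes hour 23, plus 1-hour gap → hour 24); deburring (finishes hour 11). That puts its earliest start at hour 24; it finishes at 24 + 9 = hour 33.
Dimensional inspection needs all of heat treatment (finishes hour 33); CNC milling (finishes hour 23, plus 3-hour gap → hour 26). That puts its earliest start at hour 33; it finishes at 33 + 5 = hour 38.
Sub-assembly has to wait for dimensional inspection (finishes hour 38); deburring (finishes hour 11). The latest of these is hour 38, so sub-assembly runs hour 38 to 38 + 7 = hour 45.

45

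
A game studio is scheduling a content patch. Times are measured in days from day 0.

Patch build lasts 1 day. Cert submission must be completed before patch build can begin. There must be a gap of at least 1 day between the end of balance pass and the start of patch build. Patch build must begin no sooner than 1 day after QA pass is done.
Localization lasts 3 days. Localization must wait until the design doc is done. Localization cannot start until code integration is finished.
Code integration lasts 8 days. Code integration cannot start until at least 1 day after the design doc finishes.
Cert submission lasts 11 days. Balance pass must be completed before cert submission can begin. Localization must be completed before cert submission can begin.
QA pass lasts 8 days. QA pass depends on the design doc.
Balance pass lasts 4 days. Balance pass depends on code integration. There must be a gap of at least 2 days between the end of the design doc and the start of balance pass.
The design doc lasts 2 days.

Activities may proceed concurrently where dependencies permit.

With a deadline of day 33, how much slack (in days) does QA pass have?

The design doc can start immediately at day 0; it finishes at day 2.
QA pass cannot begin until the design doc (finishes day 2). It runs from day 2 to 2 + 8 = day 10.

Working backward from the deadline:
Patch build has no dependents, so it just needs to finish by day 33. Starting by 33 − 1 = day 32 achieves that.
QA pass has to be done before patch build (must start by day 32, minus 1-day gap → day 31). That means finishing by day 31, i.e. starting by 31 − 8 = day 23.
So QA pass can start as early as day 2 and as late as day 23, giving 23 − 2 = 21 days of slack.

21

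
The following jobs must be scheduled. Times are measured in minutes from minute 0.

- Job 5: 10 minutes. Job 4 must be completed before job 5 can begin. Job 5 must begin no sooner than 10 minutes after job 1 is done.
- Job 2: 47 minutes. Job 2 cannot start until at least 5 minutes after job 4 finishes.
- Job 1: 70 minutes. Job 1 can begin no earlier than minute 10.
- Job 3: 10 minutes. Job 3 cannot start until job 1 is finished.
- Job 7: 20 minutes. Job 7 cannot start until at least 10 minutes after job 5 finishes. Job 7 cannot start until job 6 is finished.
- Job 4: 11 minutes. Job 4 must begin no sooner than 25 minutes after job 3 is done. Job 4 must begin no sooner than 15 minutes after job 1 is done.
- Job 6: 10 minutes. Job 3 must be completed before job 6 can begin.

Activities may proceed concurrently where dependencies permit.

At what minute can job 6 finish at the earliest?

100

After its own release at minute 10, job 1 can start at minute 10 and finishes at minute 80.
After job 1 (finishes minute 80), job 3 can start at minute 80 and finishes at minute 90.
Job 6 cannot begin until job 3 (finishes minute 90). It runs from minute 90 to 90 + 10 = minute 100.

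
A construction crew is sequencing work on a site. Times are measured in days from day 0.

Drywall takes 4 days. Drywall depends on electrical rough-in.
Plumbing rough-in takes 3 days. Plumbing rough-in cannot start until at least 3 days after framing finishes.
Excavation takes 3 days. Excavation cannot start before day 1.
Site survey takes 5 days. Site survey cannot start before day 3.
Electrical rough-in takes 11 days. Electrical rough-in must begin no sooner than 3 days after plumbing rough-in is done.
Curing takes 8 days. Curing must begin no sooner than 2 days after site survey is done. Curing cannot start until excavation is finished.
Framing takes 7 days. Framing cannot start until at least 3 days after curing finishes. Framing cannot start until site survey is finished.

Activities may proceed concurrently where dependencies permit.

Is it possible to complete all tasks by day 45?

No

Excavation cannot begin until its own release at day 1. It runs from day 1 to 1 + 3 = day 4.
Site survey waits on its own release at day 3, so it starts at day 3 and finishes at 3 + 5 = day 8.
Curing cannot start until site survey (finishes day 8, plus 2-day gap → day 10); excavation (finishes day 4). The controlling bound is day 10, so curing finishes at 10 + 8 = day 18.
Framing needs all of curing (finishes day 18, plus 3-day gap → day 21); site survey (finishes day 8). That puts its earliest start at day 21; it finishes at 21 + 7 = day 28.
Plumbing rough-in cannot begin until framing (finishes day 28, plus 3-day gap → day 31). It runs from day 31 to 31 + 3 = day 34.
Electrical rough-in waits on plumbing rough-in (finishes day 34, plus 3-day gap → day 37), so it starts at day 37 and finishes at 37 + 11 = day 48.
Drywall cannot begin until electrical rough-in (finishes day 48). It runs from day 48 to 48 + 4 = day 52.
The earliest everything can be done is day 52, which is after the deadline of 45, so it is not possible.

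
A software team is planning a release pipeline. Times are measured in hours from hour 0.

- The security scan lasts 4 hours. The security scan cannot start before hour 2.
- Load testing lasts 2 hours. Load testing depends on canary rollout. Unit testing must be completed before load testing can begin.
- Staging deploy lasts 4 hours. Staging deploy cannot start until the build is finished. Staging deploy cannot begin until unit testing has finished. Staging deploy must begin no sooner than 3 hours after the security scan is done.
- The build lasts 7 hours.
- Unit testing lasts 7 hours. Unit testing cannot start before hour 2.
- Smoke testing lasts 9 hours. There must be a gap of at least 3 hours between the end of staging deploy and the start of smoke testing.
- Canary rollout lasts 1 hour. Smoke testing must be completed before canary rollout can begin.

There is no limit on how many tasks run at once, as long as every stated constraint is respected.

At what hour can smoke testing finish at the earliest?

25

The security scan cannot begin until its own release at hour 2. It runs from hour 2 to 2 + 4 = hour 6.
Unit testing cannot begin until its own release at hour 2. It runs from hour 2 to 2 + 7 = hour 9.
The build can start immediately at hour 0; it finishes at hour 7.
Staging deploy cannot start until the build (finishes hour 7); unit testing (finishes hour 9); the security scan (finishes hour 6, plus 3-hour gap → hour 9). The controlling bound is hour 9, so staging deploy finishes at 9 + 4 = hour 13.
Smoke testing waits on staging deploy (finishes hour 13, plus 3-hour gap → hour 16), so it starts at hour 16 and finishes at 16 + 9 = hour 25.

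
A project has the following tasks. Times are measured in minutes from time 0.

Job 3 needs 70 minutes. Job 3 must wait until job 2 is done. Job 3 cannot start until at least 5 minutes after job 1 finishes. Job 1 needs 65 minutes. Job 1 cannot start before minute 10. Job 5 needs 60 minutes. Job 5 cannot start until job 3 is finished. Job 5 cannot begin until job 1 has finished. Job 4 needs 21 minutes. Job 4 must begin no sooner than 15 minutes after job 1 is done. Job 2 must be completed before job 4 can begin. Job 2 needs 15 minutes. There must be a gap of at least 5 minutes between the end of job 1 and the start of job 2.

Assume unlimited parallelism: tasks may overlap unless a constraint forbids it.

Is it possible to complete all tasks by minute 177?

No

Job 1 waits on its own release at minute 10, so it starts at minute 10 and finishes at 10 + 65 = minute 75.
After job 1 (finishes minute 75, plus 5-minute gap → minute 80), job 2 can start at minute 80 and finishes at minute 95.
Job 4 needs all of job 1 (finishes minute 75, plus 15-minute gap → minute 90); job 2 (finishes minute 95). That puts its earliest start at minute 95; it finishes at 95 + 21 = minute 116.
For job 3: job 2 (finishes minute 95); job 1 (finishes minute 75, plus 5-minute gap → minute 80). Taking the maximum gives a start of minute 95, and it finishes at 95 + 70 = minute 165.
For job 5: job 3 (finishes minute 165); job 1 (finishes minute 75). Taking the maximum gives a start of minute 165, and it finishes at 165 + 60 = minute 225.
The earliest everything can be done is minute 225, which is after the deadline of 177, so it is not possible.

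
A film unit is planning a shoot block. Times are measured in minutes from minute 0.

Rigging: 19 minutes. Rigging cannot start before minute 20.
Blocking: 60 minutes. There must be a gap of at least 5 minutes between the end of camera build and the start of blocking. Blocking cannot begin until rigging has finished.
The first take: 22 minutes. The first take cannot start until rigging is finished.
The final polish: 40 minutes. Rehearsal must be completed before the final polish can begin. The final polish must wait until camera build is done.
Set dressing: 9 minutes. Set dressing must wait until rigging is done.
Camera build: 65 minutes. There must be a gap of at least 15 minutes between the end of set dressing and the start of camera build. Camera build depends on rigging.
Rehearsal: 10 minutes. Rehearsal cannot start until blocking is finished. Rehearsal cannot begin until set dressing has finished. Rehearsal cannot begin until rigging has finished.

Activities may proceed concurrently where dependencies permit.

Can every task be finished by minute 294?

After its own release at minute 20, rigging can start at minute 20 and finishes at minute 39.
The first take cannot begin until rigging (finishes minute 39). It runs from minute 39 to 39 + 22 = minute 61.
Set dressing cannot begin until rigging (finishes minute 39). It runs from minute 39 to 39 + 9 = minute 48.
For camera build: set dressing (finishes minute 48, plus 15-minute gap → minute 63); rigging (finishes minute 39). Taking the maximum gives a start of minute 63, and it finishes at 63 + 65 = minute 128.
For blocking: camera build (finishes minute 128, plus 5-minute gap → minute 133); rigging (finishes minute 39). Taking the maximum gives a start of minute 133, and it finishes at 133 + 60 = minute 193.
Rehearsal needs all of blocking (finishes minute 193); set dressing (finishes minute 48); rigging (finishes minute 39). That puts its earliest start at minute 193; it finishes at 193 + 10 = minute 203.
For the final polish: rehearsal (finishes minute 203); camera build (finishes minute 128). Taking the maximum gives a start of minute 203, and it finishes at 203 + 40 = minute 243.
Every task is finished by minute 243, which is no later than the deadline of 294, so the schedule is feasible.

Yes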